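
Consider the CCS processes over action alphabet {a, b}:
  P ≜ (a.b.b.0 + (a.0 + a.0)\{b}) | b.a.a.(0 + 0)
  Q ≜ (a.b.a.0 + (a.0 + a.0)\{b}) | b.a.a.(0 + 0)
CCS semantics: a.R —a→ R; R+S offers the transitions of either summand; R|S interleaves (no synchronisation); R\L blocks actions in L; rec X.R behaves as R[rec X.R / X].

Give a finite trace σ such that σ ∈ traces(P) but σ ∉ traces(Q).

abbb

P's transition system — 20 states:
  p0 = (a.b.b.0 + (a.0 + a.0)\{b}) | b.a.a.(0 + 0) :: --a--▸ p1, --a--▸ p2, --b--▸ p3
  p1 = 0\{b} | b.a.a.(0 + 0) :: --b--▸ p4
  p2 = b.b.0 | b.a.a.(0 + 0) :: --b--▸ p5, --b--▸ p6
  p3 = (a.b.b.0 + (a.0 + a.0)\{b}) | a.a.(0 + 0) :: --a--▸ p4, --a--▸ p6, --a--▸ p7
  p4 = 0\{b} | a.a.(0 + 0) :: --a--▸ p8
  p5 = b.0 | b.a.a.(0 + 0) :: --b--▸ p10, --b--▸ p9
  p6 = b.b.0 | a.a.(0 + 0) :: --a--▸ p11, --b--▸ p10
  p7 = (a.b.b.0 + (a.0 + a.0)\{b}) | a.(0 + 0) :: --a--▸ p11, --a--▸ p12, --a--▸ p8
  p8 = 0\{b} | a.(0 + 0) :: --a--▸ p13
  p9 = 0 | b.a.a.(0 + 0) :: --b--▸ p14
  p10 = b.0 | a.a.(0 + 0) :: --a--▸ p15, --b--▸ p14
  p11 = b.b.0 | a.(0 + 0) :: --a--▸ p16, --b--▸ p15
  p12 = (a.b.b.0 + (a.0 + a.0)\{b}) | (0 + 0) :: --a--▸ p13, --a--▸ p16
  p13 = 0\{b} | (0 + 0) :: ·
  p14 = 0 | a.a.(0 + 0) :: --a--▸ p17
  p15 = b.0 | a.(0 + 0) :: --a--▸ p18, --b--▸ p17
  p16 = b.b.0 | (0 + 0) :: --b--▸ p18
  p17 = 0 | a.(0 + 0) :: --a--▸ p19
  p18 = b.0 | (0 + 0) :: --b--▸ p19
  p19 = 0 | (0 + 0) :: ·
Q's transition system — 20 states:
  q0 = (a.b.a.0 + (a.0 + a.0)\{b}) | b.a.a.(0 + 0) :: --a--▸ q1, --a--▸ q2, --b--▸ q3
  q1 = 0\{b} | b.a.a.(0 + 0) :: --b--▸ q4
  q2 = b.a.0 | b.a.a.(0 + 0) :: --b--▸ q5, --b--▸ q6
  q3 = (a.b.a.0 + (a.0 + a.0)\{b}) | a.a.(0 + 0) :: --a--▸ q4, --a--▸ q6, --a--▸ q7
  q4 = 0\{b} | a.a.(0 + 0) :: --a--▸ q8
  q5 = a.0 | b.a.a.(0 + 0) :: --a--▸ q9, --b--▸ q10
  q6 = b.a.0 | a.a.(0 + 0) :: --a--▸ q11, --b--▸ q10
  q7 = (a.b.a.0 + (a.0 + a.0)\{b}) | a.(0 + 0) :: --a--▸ q11, --a--▸ q12, --a--▸ q8
  q8 = 0\{b} | a.(0 + 0) :: --a--▸ q13
  q9 = 0 | b.a.a.(0 + 0) :: --b--▸ q14
  q10 = a.0 | a.a.(0 + 0) :: --a--▸ q14, --a--▸ q15
  q11 = b.a.0 | a.(0 + 0) :: --a--▸ q16, --b--▸ q15
  q12 = (a.b.a.0 + (a.0 + a.0)\{b}) | (0 + 0) :: --a--▸ q13, --a--▸ q16
  q13 = 0\{b} | (0 + 0) :: ·
  q14 = 0 | a.a.(0 + 0) :: --a--▸ q17
  q15 = a.0 | a.(0 + 0) :: --a--▸ q17, --a--▸ q18
  q16 = b.a.0 | (0 + 0) :: --b--▸ q18
  q17 = 0 | a.(0 + 0) :: --a--▸ q19
  q18 = a.0 | (0 + 0) :: --a--▸ q19
  q19 = 0 | (0 + 0) :: ·
Trace ⟨abbb⟩ through P, begin at {p0}:
  step 1 (a): {p1, p2}
  step 2 (b): {p4, p5, p6}
  step 3 (b): {p10, p9}
  step 4 (b): {p14}
  P completes σ.
Trace ⟨abbb⟩ through Q, begin at {q0}:
  step 1 (a): {q1, q2}
  step 2 (b): {q4, q5, q6}
  step 3 (b): {q10}
  step 4 (b): ∅ (Q stuck)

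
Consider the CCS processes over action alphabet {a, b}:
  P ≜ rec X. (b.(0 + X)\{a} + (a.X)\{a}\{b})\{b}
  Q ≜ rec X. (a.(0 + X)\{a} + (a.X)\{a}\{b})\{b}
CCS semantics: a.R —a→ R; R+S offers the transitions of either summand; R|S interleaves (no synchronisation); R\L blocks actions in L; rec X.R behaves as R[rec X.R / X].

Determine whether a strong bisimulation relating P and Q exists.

NO

P's transition system — 1 states:
  m0 = rec X. (b.(0 + X)\{a} + (a.X)\{a}\{b})\{b} | ·
Q's transition system — 2 states:
  n0 = rec X. (a.(0 + X)\{a} + (a.X)\{a}\{b})\{b} | -a-> n1
  n1 = (0 + (rec X. (a.(0 + X)\{a} + (a.X)\{a}\{b})\{b}))\{a}\{b} | ·
Coarsest stable partition (strong bisimilarity classes):
  B0 = {m0, n1}
  B1 = {n0}
m0 ∈ B0, n0 ∈ B1 → different blocks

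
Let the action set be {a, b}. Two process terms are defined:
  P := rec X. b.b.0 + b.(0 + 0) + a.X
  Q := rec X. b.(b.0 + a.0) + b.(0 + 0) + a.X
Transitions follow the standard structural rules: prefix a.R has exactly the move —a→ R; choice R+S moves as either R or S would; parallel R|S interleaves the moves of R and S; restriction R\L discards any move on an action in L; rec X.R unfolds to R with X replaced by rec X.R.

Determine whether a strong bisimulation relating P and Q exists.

P ≁ Q

Reachable graph of P (4 states):
  s0 = rec X. b.b.0 + b.(0 + 0) + a.X ⊢ --a--▸ s0, --b--▸ s1, --b--▸ s2
  s1 = 0 + 0 ⊢ ·
  s2 = b.0 ⊢ --b--▸ s3
  s3 = 0 ⊢ ·
Reachable graph of Q (4 states):
  t0 = rec X. b.(b.0 + a.0) + b.(0 + 0) + a.X ⊢ --a--▸ t0, --b--▸ t1, --b--▸ t2
  t1 = 0 + 0 ⊢ ·
  t2 = b.0 + a.0 ⊢ --a--▸ t3, --b--▸ t3
  t3 = 0 ⊢ ·
Coarsest stable partition (strong bisimilarity classes):
  B0 = {s0}
  B1 = {s1, s3, t1, t3}
  B2 = {s2}
  B3 = {t0}
  B4 = {t2}
s0 ∈ B0, t0 ∈ B3 → different blocks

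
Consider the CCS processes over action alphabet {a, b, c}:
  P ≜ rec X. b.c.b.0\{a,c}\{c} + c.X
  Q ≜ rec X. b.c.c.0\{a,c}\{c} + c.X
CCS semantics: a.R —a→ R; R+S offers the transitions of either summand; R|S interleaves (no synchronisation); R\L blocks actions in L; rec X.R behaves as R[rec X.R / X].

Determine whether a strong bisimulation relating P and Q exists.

P's transition system — 4 states:
  u0 = rec X. b.c.b.0\{a,c}\{c} + c.X :: ··b··> u1, ··c··> u0
  u1 = c.b.0\{a,c}\{c} :: ··c··> u2
  u2 = b.0\{a,c}\{c} :: ··b··> u3
  u3 = 0\{a,c}\{c} :: stopped
Q's transition system — 4 states:
  v0 = rec X. b.c.c.0\{a,c}\{c} + c.X :: ··b··> v1, ··c··> v0
  v1 = c.c.0\{a,c}\{c} :: ··c··> v2
  v2 = c.0\{a,c}\{c} :: ··c··> v3
  v3 = 0\{a,c}\{c} :: stopped
Bisimilarity quotient blocks:
  B0 = {u0}
  B1 = {u1}
  B2 = {u2}
  B3 = {u3, v3}
  B4 = {v0}
  B5 = {v1}
  B6 = {v2}
u0 ∈ B0, v0 ∈ B4 → different blocks

NO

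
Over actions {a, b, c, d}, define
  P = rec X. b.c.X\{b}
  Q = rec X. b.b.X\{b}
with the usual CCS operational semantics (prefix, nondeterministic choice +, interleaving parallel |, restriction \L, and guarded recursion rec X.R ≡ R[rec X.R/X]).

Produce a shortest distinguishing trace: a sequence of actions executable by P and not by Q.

bc

Reachable graph of P (3 states):
  m0 = rec X. b.c.X\{b} has moves --b--▸ m1
  m1 = c.(rec X. b.c.X\{b})\{b} has moves --c--▸ m2
  m2 = (rec X. b.c.X\{b})\{b} has moves (no moves)
Reachable graph of Q (3 states):
  n0 = rec X. b.b.X\{b} has moves --b--▸ n1
  n1 = b.(rec X. b.b.X\{b})\{b} has moves --b--▸ n2
  n2 = (rec X. b.b.X\{b})\{b} has moves (no moves)
Trace ⟨bc⟩ through P, begin at {m0}:
  after b @ step 1: {m1}
  after c @ step 2: {m2}
  ✓ P
Trace ⟨bc⟩ through Q, begin at {n0}:
  after b @ step 1: {n1}
  after c @ step 2: no successor for Q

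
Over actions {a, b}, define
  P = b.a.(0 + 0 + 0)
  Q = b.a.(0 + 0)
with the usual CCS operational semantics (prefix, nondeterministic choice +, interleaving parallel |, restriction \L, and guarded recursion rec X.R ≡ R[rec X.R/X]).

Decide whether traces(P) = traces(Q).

traces(P) = traces(Q)

P's transition system — 3 states:
  s0 = b.a.(0 + 0 + 0) | =b=> s1
  s1 = a.(0 + 0 + 0) | =a=> s2
  s2 = 0 + 0 + 0 | deadlocked
Q's transition system — 3 states:
  t0 = b.a.(0 + 0) | =b=> t1
  t1 = a.(0 + 0) | =a=> t2
  t2 = 0 + 0 | deadlocked
Partition-refinement fixed point:
  B0 = {s0, t0}
  B1 = {s1, t1}
  B2 = {s2, t2}
s0 ∈ B0, t0 ∈ B0 → same block
Bisimilar ⇒ trace-equivalent.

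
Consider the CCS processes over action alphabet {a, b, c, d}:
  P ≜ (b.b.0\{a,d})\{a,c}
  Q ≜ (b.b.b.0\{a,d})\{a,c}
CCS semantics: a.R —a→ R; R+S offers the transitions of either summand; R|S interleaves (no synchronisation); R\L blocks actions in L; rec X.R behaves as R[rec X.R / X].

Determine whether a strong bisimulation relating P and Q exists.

NO

Reachable graph of P (3 states):
  p0 = (b.b.0\{a,d})\{a,c} :: —b→ p1
  p1 = (b.0\{a,d})\{a,c} :: —b→ p2
  p2 = 0\{a,d}\{a,c} :: ∅
Reachable graph of Q (4 states):
  q0 = (b.b.b.0\{a,d})\{a,c} :: —b→ q1
  q1 = (b.b.0\{a,d})\{a,c} :: —b→ q2
  q2 = (b.0\{a,d})\{a,c} :: —b→ q3
  q3 = 0\{a,d}\{a,c} :: ∅
Partition-refinement fixed point:
  B0 = {p0, q1}
  B1 = {p1, q2}
  B2 = {p2, q3}
  B3 = {q0}
p0 ∈ B0, q0 ∈ B3 → different blocks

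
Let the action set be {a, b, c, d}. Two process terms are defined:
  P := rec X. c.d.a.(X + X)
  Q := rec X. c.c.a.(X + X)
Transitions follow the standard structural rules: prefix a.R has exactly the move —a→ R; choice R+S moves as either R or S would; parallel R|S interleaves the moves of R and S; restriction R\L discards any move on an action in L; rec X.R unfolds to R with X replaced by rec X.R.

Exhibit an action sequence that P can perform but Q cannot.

P's transition system — 4 states:
  u0 = rec X. c.d.a.(X + X) → --c--▸ u1
  u1 = d.a.((rec X. c.d.a.(X + X)) + (rec X. c.d.a.(X + X))) → --d--▸ u2
  u2 = a.((rec X. c.d.a.(X + X)) + (rec X. c.d.a.(X + X))) → --a--▸ u3
  u3 = (rec X. c.d.a.(X + X)) + (rec X. c.d.a.(X + X)) → --c--▸ u1
Q's transition system — 4 states:
  v0 = rec X. c.c.a.(X + X) → --c--▸ v1
  v1 = c.a.((rec X. c.c.a.(X + X)) + (rec X. c.c.a.(X + X))) → --c--▸ v2
  v2 = a.((rec X. c.c.a.(X + X)) + (rec X. c.c.a.(X + X))) → --a--▸ v3
  v3 = (rec X. c.c.a.(X + X)) + (rec X. c.c.a.(X + X)) → --c--▸ v1
Run σ = ⟨cd⟩ on P: start {u0}
  after c @ step 1: {u1}
  after d @ step 2: {u2}
  — P admits the full trace.
Run σ = ⟨cd⟩ on Q: start {v0}
  after c @ step 1: {v1}
  after d @ step 2: ∅ (Q stuck)

cd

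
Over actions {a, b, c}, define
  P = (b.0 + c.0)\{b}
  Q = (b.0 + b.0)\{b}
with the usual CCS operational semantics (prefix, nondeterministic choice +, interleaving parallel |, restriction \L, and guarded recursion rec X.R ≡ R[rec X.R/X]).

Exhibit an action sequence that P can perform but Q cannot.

LTS(P): 2 reachable states
  u0 = (b.0 + c.0)\{b} has moves —c→ u1
  u1 = 0\{b} has moves deadlocked
LTS(Q): 1 reachable states
  v0 = (b.0 + b.0)\{b} has moves deadlocked
Executing c from P (initial set {u0}):
  [1] c ⇒ {u1}
  P completes σ.
Executing c from Q (initial set {v0}):
  [1] c ⇒ ∅ (Q stuck)

c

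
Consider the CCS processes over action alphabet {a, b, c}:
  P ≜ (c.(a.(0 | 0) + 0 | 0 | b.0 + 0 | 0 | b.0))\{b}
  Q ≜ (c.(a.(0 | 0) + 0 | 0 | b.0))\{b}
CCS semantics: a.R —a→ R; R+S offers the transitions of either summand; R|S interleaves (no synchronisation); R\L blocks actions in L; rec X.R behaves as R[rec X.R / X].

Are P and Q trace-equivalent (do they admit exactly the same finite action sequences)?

LTS(P): 3 reachable states
  u0 = (c.(a.(0 | 0) + 0 | 0 | b.0 + 0 | 0 | b.0))\{b} → -c-> u1
  u1 = (a.(0 | 0) + 0 | 0 | b.0 + 0 | 0 | b.0)\{b} → -a-> u2
  u2 = (0 | 0)\{b} → (no moves)
LTS(Q): 3 reachable states
  v0 = (c.(a.(0 | 0) + 0 | 0 | b.0))\{b} → -c-> v1
  v1 = (a.(0 | 0) + 0 | 0 | b.0)\{b} → -a-> v2
  v2 = (0 | 0)\{b} → (no moves)
Partition-refinement fixed point:
  B0 = {u0, v0}
  B1 = {u1, v1}
  B2 = {u2, v2}
u0 ∈ B0, v0 ∈ B0 → same block
Bisimilar ⇒ trace-equivalent.

trace-equivalent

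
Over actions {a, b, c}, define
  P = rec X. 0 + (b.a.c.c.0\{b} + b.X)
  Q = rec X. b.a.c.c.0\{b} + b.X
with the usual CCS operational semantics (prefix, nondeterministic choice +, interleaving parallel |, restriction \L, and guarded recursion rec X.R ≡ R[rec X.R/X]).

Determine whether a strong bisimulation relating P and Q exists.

P's transition system — 5 states:
  p0 = rec X. 0 + (b.a.c.c.0\{b} + b.X) :: --b--▸ p0, --b--▸ p1
  p1 = a.c.c.0\{b} :: --a--▸ p2
  p2 = c.c.0\{b} :: --c--▸ p3
  p3 = c.0\{b} :: --c--▸ p4
  p4 = 0\{b} :: stopped
Q's transition system — 5 states:
  q0 = rec X. b.a.c.c.0\{b} + b.X :: --b--▸ q0, --b--▸ q1
  q1 = a.c.c.0\{b} :: --a--▸ q2
  q2 = c.c.0\{b} :: --c--▸ q3
  q3 = c.0\{b} :: --c--▸ q4
  q4 = 0\{b} :: stopped
Coarsest stable partition (strong bisimilarity classes):
  B0 = {p0, q0}
  B1 = {p1, q1}
  B2 = {p2, q2}
  B3 = {p3, q3}
  B4 = {p4, q4}
p0 ∈ B0, q0 ∈ B0 → same block

bisimilar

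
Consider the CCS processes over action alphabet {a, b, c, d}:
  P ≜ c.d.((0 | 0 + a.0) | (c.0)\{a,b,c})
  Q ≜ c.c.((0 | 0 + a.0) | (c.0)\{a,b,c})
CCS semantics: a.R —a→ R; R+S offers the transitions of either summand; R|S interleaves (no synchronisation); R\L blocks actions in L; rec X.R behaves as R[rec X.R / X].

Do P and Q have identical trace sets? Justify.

traces(P) ≠ traces(Q) — witness ⟨cd⟩

Reachable graph of P (4 states):
  u0 = c.d.((0 | 0 + a.0) | (c.0)\{a,b,c}) | --c--▸ u1
  u1 = d.((0 | 0 + a.0) | (c.0)\{a,b,c}) | --d--▸ u2
  u2 = (0 | 0 + a.0) | (c.0)\{a,b,c} | --a--▸ u3
  u3 = 0 | (c.0)\{a,b,c} | ∅
Reachable graph of Q (4 states):
  v0 = c.c.((0 | 0 + a.0) | (c.0)\{a,b,c}) | --c--▸ v1
  v1 = c.((0 | 0 + a.0) | (c.0)\{a,b,c}) | --c--▸ v2
  v2 = (0 | 0 + a.0) | (c.0)\{a,b,c} | --a--▸ v3
  v3 = 0 | (c.0)\{a,b,c} | ∅
Trace ⟨cd⟩ through P, begin at {u0}:
  [1] c ⇒ {u1}
  [2] d ⇒ {u2}
  P completes σ.
Trace ⟨cd⟩ through Q, begin at {v0}:
  [1] c ⇒ {v1}
  [2] d ⇒ no successor for Q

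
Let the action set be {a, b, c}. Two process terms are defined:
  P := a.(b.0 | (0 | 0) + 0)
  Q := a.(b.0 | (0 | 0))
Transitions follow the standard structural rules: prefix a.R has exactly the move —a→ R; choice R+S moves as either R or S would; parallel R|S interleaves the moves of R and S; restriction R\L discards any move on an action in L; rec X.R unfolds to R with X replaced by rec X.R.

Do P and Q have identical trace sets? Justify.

Reachable graph of P (3 states):
  s0 = a.(b.0 | (0 | 0) + 0) ⊢ —a→ s1
  s1 = b.0 | (0 | 0) + 0 ⊢ —b→ s2
  s2 = 0 | (0 | 0) ⊢ deadlocked
Reachable graph of Q (3 states):
  t0 = a.(b.0 | (0 | 0)) ⊢ —a→ t1
  t1 = b.0 | (0 | 0) ⊢ —b→ t2
  t2 = 0 | (0 | 0) ⊢ deadlocked
Bisimilarity quotient blocks:
  B0 = {s0, t0}
  B1 = {s1, t1}
  B2 = {s2, t2}
s0 ∈ B0, t0 ∈ B0 → same block
Bisimilar ⇒ trace-equivalent.

trace-equivalent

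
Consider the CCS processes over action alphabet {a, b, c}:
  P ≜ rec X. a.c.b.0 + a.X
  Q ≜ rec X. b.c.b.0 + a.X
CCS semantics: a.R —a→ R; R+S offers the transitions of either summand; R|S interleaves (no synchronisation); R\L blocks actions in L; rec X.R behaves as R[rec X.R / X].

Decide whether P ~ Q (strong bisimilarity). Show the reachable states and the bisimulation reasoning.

P's transition system — 4 states:
  m0 = rec X. a.c.b.0 + a.X has moves --a--▸ m0, --a--▸ m1
  m1 = c.b.0 has moves --c--▸ m2
  m2 = b.0 has moves --b--▸ m3
  m3 = 0 has moves ∅
Q's transition system — 4 states:
  n0 = rec X. b.c.b.0 + a.X has moves --a--▸ n0, --b--▸ n1
  n1 = c.b.0 has moves --c--▸ n2
  n2 = b.0 has moves --b--▸ n3
  n3 = 0 has moves ∅
Partition-refinement fixed point:
  B0 = {m0}
  B1 = {m1, n1}
  B2 = {m2, n2}
  B3 = {m3, n3}
  B4 = {n0}
m0 ∈ B0, n0 ∈ B4 → different blocks

NO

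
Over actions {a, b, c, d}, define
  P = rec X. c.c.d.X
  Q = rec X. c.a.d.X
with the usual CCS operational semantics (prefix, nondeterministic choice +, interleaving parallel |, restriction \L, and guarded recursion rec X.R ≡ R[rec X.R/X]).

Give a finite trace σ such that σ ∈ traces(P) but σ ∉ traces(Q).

cc

Reachable graph of P (3 states):
  s0 = rec X. c.c.d.X :: -c-> s1
  s1 = c.d.(rec X. c.c.d.X) :: -c-> s2
  s2 = d.(rec X. c.c.d.X) :: -d-> s0
Reachable graph of Q (3 states):
  t0 = rec X. c.a.d.X :: -c-> t1
  t1 = a.d.(rec X. c.a.d.X) :: -a-> t2
  t2 = d.(rec X. c.a.d.X) :: -d-> t0
Run σ = ⟨cc⟩ on P: start {s0}
  step 1 (c): {s1}
  step 2 (c): {s2}
  P completes σ.
Run σ = ⟨cc⟩ on Q: start {t0}
  step 1 (c): {t1}
  step 2 (c): ∅ (Q stuck)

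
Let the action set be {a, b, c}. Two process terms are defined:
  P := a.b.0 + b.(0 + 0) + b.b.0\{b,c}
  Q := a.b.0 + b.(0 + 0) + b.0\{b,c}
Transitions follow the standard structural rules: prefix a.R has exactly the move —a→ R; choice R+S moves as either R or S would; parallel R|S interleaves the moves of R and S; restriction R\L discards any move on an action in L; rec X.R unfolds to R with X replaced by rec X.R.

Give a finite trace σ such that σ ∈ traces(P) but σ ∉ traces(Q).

bb

P's transition system — 6 states:
  s0 = a.b.0 + b.(0 + 0) + b.b.0\{b,c} | ··a··> s1, ··b··> s2, ··b··> s3
  s1 = b.0 | ··b··> s4
  s2 = 0 + 0 | (no moves)
  s3 = b.0\{b,c} | ··b··> s5
  s4 = 0 | (no moves)
  s5 = 0\{b,c} | (no moves)
Q's transition system — 5 states:
  t0 = a.b.0 + b.(0 + 0) + b.0\{b,c} | ··a··> t1, ··b··> t2, ··b··> t3
  t1 = b.0 | ··b··> t4
  t2 = 0 + 0 | (no moves)
  t3 = 0\{b,c} | (no moves)
  t4 = 0 | (no moves)
Run σ = ⟨bb⟩ on P: start {s0}
  after b @ step 1: {s2, s3}
  after b @ step 2: {s5}
  ✓ P
Run σ = ⟨bb⟩ on Q: start {t0}
  after b @ step 1: {t2, t3}
  after b @ step 2: ∅ (Q stuck)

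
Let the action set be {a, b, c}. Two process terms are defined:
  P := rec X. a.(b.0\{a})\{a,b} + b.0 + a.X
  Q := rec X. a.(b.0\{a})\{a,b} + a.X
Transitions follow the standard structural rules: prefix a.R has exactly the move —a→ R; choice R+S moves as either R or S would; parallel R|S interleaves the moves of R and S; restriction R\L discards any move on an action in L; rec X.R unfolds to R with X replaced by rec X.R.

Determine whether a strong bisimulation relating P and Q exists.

Reachable graph of P (3 states):
  u0 = rec X. a.(b.0\{a})\{a,b} + b.0 + a.X has moves =a=> u0, =a=> u1, =b=> u2
  u1 = (b.0\{a})\{a,b} has moves deadlocked
  u2 = 0 has moves deadlocked
Reachable graph of Q (2 states):
  v0 = rec X. a.(b.0\{a})\{a,b} + a.X has moves =a=> v0, =a=> v1
  v1 = (b.0\{a})\{a,b} has moves deadlocked
Partition-refinement fixed point:
  B0 = {u0}
  B1 = {u1, u2, v1}
  B2 = {v0}
u0 ∈ B0, v0 ∈ B2 → different blocks

not bisimilar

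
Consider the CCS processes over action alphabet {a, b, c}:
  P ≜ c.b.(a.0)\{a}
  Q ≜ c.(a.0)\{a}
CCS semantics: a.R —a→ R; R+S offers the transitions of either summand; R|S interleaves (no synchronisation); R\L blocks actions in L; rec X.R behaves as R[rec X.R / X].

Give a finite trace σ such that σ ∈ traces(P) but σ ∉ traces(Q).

LTS(P): 3 reachable states
  p0 = c.b.(a.0)\{a} → =c=> p1
  p1 = b.(a.0)\{a} → =b=> p2
  p2 = (a.0)\{a} → stopped
LTS(Q): 2 reachable states
  q0 = c.(a.0)\{a} → =c=> q1
  q1 = (a.0)\{a} → stopped
Trace ⟨cb⟩ through P, begin at {p0}:
  after c @ step 1: {p1}
  after b @ step 2: {p2}
  ✓ P
Trace ⟨cb⟩ through Q, begin at {q0}:
  after c @ step 1: {q1}
  after b @ step 2: ∅ (Q stuck)

cb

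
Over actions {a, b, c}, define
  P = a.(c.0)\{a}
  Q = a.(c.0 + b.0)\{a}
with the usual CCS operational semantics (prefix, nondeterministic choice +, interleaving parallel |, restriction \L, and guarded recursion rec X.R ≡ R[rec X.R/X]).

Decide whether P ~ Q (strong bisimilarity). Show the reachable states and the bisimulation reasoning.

P ≁ Q

P's transition system — 3 states:
  s0 = a.(c.0)\{a} | =a=> s1
  s1 = (c.0)\{a} | =c=> s2
  s2 = 0\{a} | ·
Q's transition system — 3 states:
  t0 = a.(c.0 + b.0)\{a} | =a=> t1
  t1 = (c.0 + b.0)\{a} | =b=> t2, =c=> t2
  t2 = 0\{a} | ·
Coarsest stable partition (strong bisimilarity classes):
  B0 = {s0}
  B1 = {s1}
  B2 = {s2, t2}
  B3 = {t0}
  B4 = {t1}
s0 ∈ B0, t0 ∈ B3 → different blocks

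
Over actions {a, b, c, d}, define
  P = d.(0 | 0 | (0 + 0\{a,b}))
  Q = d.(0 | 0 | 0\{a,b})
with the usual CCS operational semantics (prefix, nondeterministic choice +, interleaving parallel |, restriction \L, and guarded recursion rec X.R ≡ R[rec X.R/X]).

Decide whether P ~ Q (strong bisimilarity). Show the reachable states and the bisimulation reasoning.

P ~ Q

P's transition system — 2 states:
  u0 = d.(0 | 0 | (0 + 0\{a,b})) → ··d··> u1
  u1 = 0 | 0 | (0 + 0\{a,b}) → (no moves)
Q's transition system — 2 states:
  v0 = d.(0 | 0 | 0\{a,b}) → ··d··> v1
  v1 = 0 | 0 | 0\{a,b} → (no moves)
Bisimilarity quotient blocks:
  B0 = {u0, v0}
  B1 = {u1, v1}
u0 ∈ B0, v0 ∈ B0 → same block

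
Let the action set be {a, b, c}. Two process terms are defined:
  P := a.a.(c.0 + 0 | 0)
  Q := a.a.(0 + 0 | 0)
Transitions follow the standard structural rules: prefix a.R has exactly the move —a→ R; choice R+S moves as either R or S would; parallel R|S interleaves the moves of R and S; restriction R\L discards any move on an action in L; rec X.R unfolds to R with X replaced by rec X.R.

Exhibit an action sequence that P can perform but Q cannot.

LTS(P): 4 reachable states
  s0 = a.a.(c.0 + 0 | 0) → —a→ s1
  s1 = a.(c.0 + 0 | 0) → —a→ s2
  s2 = c.0 + 0 | 0 → —c→ s3
  s3 = 0 → ·
LTS(Q): 3 reachable states
  t0 = a.a.(0 + 0 | 0) → —a→ t1
  t1 = a.(0 + 0 | 0) → —a→ t2
  t2 = 0 + 0 | 0 → ·
Trace ⟨aac⟩ through P, begin at {s0}:
  after a @ step 1: {s1}
  after a @ step 2: {s2}
  after c @ step 3: {s3}
  P completes σ.
Trace ⟨aac⟩ through Q, begin at {t0}:
  after a @ step 1: {t1}
  after a @ step 2: {t2}
  after c @ step 3: ∅  — Q cannot continue

aac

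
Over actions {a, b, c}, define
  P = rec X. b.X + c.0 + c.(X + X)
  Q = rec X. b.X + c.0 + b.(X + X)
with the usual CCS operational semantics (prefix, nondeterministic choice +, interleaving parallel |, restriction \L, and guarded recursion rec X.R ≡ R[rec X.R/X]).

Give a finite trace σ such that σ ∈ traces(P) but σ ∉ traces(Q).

cb

P's transition system — 3 states:
  s0 = rec X. b.X + c.0 + c.(X + X) | ··b··> s0, ··c··> s1, ··c··> s2
  s1 = (rec X. b.X + c.0 + c.(X + X)) + (rec X. b.X + c.0 + c.(X + X)) | ··b··> s0, ··c··> s1, ··c··> s2
  s2 = 0 | ·
Q's transition system — 3 states:
  t0 = rec X. b.X + c.0 + b.(X + X) | ··b··> t0, ··b··> t1, ··c··> t2
  t1 = (rec X. b.X + c.0 + b.(X + X)) + (rec X. b.X + c.0 + b.(X + X)) | ··b··> t0, ··b··> t1, ··c··> t2
  t2 = 0 | ·
Trace ⟨cb⟩ through P, begin at {s0}:
  after c @ step 1: {s1, s2}
  after b @ step 2: {s0}
  P completes σ.
Trace ⟨cb⟩ through Q, begin at {t0}:
  after c @ step 1: {t2}
  after b @ step 2: no successor for Q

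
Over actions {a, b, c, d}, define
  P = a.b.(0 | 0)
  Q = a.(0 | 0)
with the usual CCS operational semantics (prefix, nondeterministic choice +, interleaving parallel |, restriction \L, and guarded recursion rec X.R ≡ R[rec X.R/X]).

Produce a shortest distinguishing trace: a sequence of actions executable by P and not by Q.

ab

LTS(P): 3 reachable states
  s0 = a.b.(0 | 0) | ··a··> s1
  s1 = b.(0 | 0) | ··b··> s2
  s2 = 0 | 0 | deadlocked
LTS(Q): 2 reachable states
  t0 = a.(0 | 0) | ··a··> t1
  t1 = 0 | 0 | deadlocked
Run σ = ⟨ab⟩ on P: start {s0}
  [1] a ⇒ {s1}
  [2] b ⇒ {s2}
  ✓ P
Run σ = ⟨ab⟩ on Q: start {t0}
  [1] a ⇒ {t1}
  [2] b ⇒ ∅ (Q stuck)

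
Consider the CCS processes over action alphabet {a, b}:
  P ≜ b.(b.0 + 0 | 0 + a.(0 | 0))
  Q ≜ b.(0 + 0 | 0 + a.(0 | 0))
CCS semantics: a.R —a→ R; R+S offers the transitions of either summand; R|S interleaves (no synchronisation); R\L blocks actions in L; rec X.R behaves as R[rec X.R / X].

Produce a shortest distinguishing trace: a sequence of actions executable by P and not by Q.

bb

Reachable graph of P (4 states):
  m0 = b.(b.0 + 0 | 0 + a.(0 | 0)) ⊢ —b→ m1
  m1 = b.0 + 0 | 0 + a.(0 | 0) ⊢ —a→ m2, —b→ m3
  m2 = 0 | 0 ⊢ deadlocked
  m3 = 0 ⊢ deadlocked
Reachable graph of Q (3 states):
  n0 = b.(0 + 0 | 0 + a.(0 | 0)) ⊢ —b→ n1
  n1 = 0 + 0 | 0 + a.(0 | 0) ⊢ —a→ n2
  n2 = 0 | 0 ⊢ deadlocked
Trace ⟨bb⟩ through P, begin at {m0}:
  [1] b ⇒ {m1}
  [2] b ⇒ {m3}
  ✓ P
Trace ⟨bb⟩ through Q, begin at {n0}:
  [1] b ⇒ {n1}
  [2] b ⇒ no successor for Q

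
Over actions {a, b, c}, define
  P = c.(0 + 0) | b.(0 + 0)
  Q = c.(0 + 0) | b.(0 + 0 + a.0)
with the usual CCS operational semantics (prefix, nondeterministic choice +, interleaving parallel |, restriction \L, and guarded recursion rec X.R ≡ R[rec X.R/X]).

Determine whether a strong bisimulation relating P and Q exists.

Reachable graph of P (4 states):
  m0 = c.(0 + 0) | b.(0 + 0) → —b→ m1, —c→ m2
  m1 = c.(0 + 0) | (0 + 0) → —c→ m3
  m2 = (0 + 0) | b.(0 + 0) → —b→ m3
  m3 = (0 + 0) | (0 + 0) → ∅
Reachable graph of Q (6 states):
  n0 = c.(0 + 0) | b.(0 + 0 + a.0) → —b→ n1, —c→ n2
  n1 = c.(0 + 0) | (0 + 0 + a.0) → —a→ n3, —c→ n4
  n2 = (0 + 0) | b.(0 + 0 + a.0) → —b→ n4
  n3 = c.(0 + 0) | 0 → —c→ n5
  n4 = (0 + 0) | (0 + 0 + a.0) → —a→ n5
  n5 = (0 + 0) | 0 → ∅
Coarsest stable partition (strong bisimilarity classes):
  B0 = {m0}
  B1 = {m1, n3}
  B2 = {m3, n5}
  B3 = {m2}
  B4 = {n0}
  B5 = {n1}
  B6 = {n4}
  B7 = {n2}
m0 ∈ B0, n0 ∈ B4 → different blocks

P ≁ Q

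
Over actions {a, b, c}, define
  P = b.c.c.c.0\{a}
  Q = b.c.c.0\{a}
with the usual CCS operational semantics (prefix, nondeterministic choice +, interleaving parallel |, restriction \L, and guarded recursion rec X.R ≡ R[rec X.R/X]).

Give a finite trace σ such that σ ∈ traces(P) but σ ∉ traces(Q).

bccc

LTS(P): 5 reachable states
  u0 = b.c.c.c.0\{a} ⊢ -b-> u1
  u1 = c.c.c.0\{a} ⊢ -c-> u2
  u2 = c.c.0\{a} ⊢ -c-> u3
  u3 = c.0\{a} ⊢ -c-> u4
  u4 = 0\{a} ⊢ ·
LTS(Q): 4 reachable states
  v0 = b.c.c.0\{a} ⊢ -b-> v1
  v1 = c.c.0\{a} ⊢ -c-> v2
  v2 = c.0\{a} ⊢ -c-> v3
  v3 = 0\{a} ⊢ ·
Executing bccc from P (initial set {u0}):
  [1] b ⇒ {u1}
  [2] c ⇒ {u2}
  [3] c ⇒ {u3}
  [4] c ⇒ {u4}
  ✓ P
Executing bccc from Q (initial set {v0}):
  [1] b ⇒ {v1}
  [2] c ⇒ {v2}
  [3] c ⇒ {v3}
  [4] c ⇒ no successor for Q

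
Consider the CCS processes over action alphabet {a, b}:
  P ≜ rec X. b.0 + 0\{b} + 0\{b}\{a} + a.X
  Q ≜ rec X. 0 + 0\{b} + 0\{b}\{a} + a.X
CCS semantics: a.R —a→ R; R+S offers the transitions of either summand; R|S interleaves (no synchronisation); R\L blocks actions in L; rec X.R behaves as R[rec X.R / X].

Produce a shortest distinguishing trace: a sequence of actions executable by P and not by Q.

b

Reachable graph of P (2 states):
  m0 = rec X. b.0 + 0\{b} + 0\{b}\{a} + a.X has moves ··a··> m0, ··b··> m1
  m1 = 0 has moves ∅
Reachable graph of Q (1 states):
  n0 = rec X. 0 + 0\{b} + 0\{b}\{a} + a.X has moves ··a··> n0
Trace ⟨b⟩ through P, begin at {m0}:
  step 1 (b): {m1}
  — P admits the full trace.
Trace ⟨b⟩ through Q, begin at {n0}:
  step 1 (b): ∅ (Q stuck)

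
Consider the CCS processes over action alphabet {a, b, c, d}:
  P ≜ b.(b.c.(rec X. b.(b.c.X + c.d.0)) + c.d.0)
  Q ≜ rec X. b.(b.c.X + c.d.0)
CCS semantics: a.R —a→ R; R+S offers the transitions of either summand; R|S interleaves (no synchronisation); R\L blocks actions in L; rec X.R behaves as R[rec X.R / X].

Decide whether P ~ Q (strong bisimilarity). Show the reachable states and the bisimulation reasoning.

bisimilar

P's transition system — 6 states:
  u0 = b.(b.c.(rec X. b.(b.c.X + c.d.0)) + c.d.0) :: -b-> u1
  u1 = b.c.(rec X. b.(b.c.X + c.d.0)) + c.d.0 :: -b-> u2, -c-> u3
  u2 = c.(rec X. b.(b.c.X + c.d.0)) :: -c-> u4
  u3 = d.0 :: -d-> u5
  u4 = rec X. b.(b.c.X + c.d.0) :: -b-> u1
  u5 = 0 :: stopped
Q's transition system — 5 states:
  v0 = rec X. b.(b.c.X + c.d.0) :: -b-> v1
  v1 = b.c.(rec X. b.(b.c.X + c.d.0)) + c.d.0 :: -b-> v2, -c-> v3
  v2 = c.(rec X. b.(b.c.X + c.d.0)) :: -c-> v0
  v3 = d.0 :: -d-> v4
  v4 = 0 :: stopped
Coarsest stable partition (strong bisimilarity classes):
  B0 = {u0, u4, v0}
  B1 = {u1, v1}
  B2 = {u3, v3}
  B3 = {u5, v4}
  B4 = {u2, v2}
u0 ∈ B0, v0 ∈ B0 → same block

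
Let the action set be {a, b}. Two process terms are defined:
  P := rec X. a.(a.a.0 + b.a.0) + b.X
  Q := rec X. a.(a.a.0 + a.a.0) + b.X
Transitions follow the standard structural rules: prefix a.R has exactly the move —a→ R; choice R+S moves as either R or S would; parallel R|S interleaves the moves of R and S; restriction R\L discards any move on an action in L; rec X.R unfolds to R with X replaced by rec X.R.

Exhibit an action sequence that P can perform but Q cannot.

ab

LTS(P): 4 reachable states
  u0 = rec X. a.(a.a.0 + b.a.0) + b.X :: --a--▸ u1, --b--▸ u0
  u1 = a.a.0 + b.a.0 :: --a--▸ u2, --b--▸ u2
  u2 = a.0 :: --a--▸ u3
  u3 = 0 :: ∅
LTS(Q): 4 reachable states
  v0 = rec X. a.(a.a.0 + a.a.0) + b.X :: --a--▸ v1, --b--▸ v0
  v1 = a.a.0 + a.a.0 :: --a--▸ v2
  v2 = a.0 :: --a--▸ v3
  v3 = 0 :: ∅
Trace ⟨ab⟩ through P, begin at {u0}:
  [1] a ⇒ {u1}
  [2] b ⇒ {u2}
  — P admits the full trace.
Trace ⟨ab⟩ through Q, begin at {v0}:
  [1] a ⇒ {v1}
  [2] b ⇒ no successor for Q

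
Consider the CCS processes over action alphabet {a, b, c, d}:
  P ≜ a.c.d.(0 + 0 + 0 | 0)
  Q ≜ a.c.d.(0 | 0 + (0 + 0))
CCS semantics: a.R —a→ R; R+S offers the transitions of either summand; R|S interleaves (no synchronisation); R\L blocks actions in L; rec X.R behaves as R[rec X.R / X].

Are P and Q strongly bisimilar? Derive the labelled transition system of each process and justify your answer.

Reachable graph of P (4 states):
  p0 = a.c.d.(0 + 0 + 0 | 0) ⊢ ··a··> p1
  p1 = c.d.(0 + 0 + 0 | 0) ⊢ ··c··> p2
  p2 = d.(0 + 0 + 0 | 0) ⊢ ··d··> p3
  p3 = 0 + 0 + 0 | 0 ⊢ stopped
Reachable graph of Q (4 states):
  q0 = a.c.d.(0 | 0 + (0 + 0)) ⊢ ··a··> q1
  q1 = c.d.(0 | 0 + (0 + 0)) ⊢ ··c··> q2
  q2 = d.(0 | 0 + (0 + 0)) ⊢ ··d··> q3
  q3 = 0 | 0 + (0 + 0) ⊢ stopped
Partition-refinement fixed point:
  B0 = {p0, q0}
  B1 = {p1, q1}
  B2 = {p2, q2}
  B3 = {p3, q3}
p0 ∈ B0, q0 ∈ B0 → same block

YES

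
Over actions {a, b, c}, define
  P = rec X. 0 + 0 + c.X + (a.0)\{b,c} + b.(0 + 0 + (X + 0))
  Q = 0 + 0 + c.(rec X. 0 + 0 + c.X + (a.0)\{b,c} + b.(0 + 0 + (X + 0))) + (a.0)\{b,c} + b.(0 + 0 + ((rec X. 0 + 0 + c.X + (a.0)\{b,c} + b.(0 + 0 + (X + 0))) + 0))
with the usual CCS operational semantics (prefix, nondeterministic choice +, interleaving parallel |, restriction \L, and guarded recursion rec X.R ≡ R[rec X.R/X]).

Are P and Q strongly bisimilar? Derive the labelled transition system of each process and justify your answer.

P ~ Q

P's transition system — 3 states:
  u0 = rec X. 0 + 0 + c.X + (a.0)\{b,c} + b.(0 + 0 + (X + 0)) → -a-> u1, -b-> u2, -c-> u0
  u1 = 0\{b,c} → stopped
  u2 = 0 + 0 + ((rec X. 0 + 0 + c.X + (a.0)\{b,c} + b.(0 + 0 + (X + 0))) + 0) → -a-> u1, -b-> u2, -c-> u0
Q's transition system — 4 states:
  v0 = 0 + 0 + c.(rec X. 0 + 0 + c.X + (a.0)\{b,c} + b.(0 + 0 + (X + 0))) + (a.0)\{b,c} + b.(0 + 0 + ((rec X. 0 + 0 + c.X + (a.0)\{b,c} + b.(0 + 0 + (X + 0))) + 0)) → -a-> v1, -b-> v2, -c-> v3
  v1 = 0\{b,c} → stopped
  v2 = 0 + 0 + ((rec X. 0 + 0 + c.X + (a.0)\{b,c} + b.(0 + 0 + (X + 0))) + 0) → -a-> v1, -b-> v2, -c-> v3
  v3 = rec X. 0 + 0 + c.X + (a.0)\{b,c} + b.(0 + 0 + (X + 0)) → -a-> v1, -b-> v2, -c-> v3
Partition-refinement fixed point:
  B0 = {u0, u2, v0, v2, v3}
  B1 = {u1, v1}
u0 ∈ B0, v0 ∈ B0 → same block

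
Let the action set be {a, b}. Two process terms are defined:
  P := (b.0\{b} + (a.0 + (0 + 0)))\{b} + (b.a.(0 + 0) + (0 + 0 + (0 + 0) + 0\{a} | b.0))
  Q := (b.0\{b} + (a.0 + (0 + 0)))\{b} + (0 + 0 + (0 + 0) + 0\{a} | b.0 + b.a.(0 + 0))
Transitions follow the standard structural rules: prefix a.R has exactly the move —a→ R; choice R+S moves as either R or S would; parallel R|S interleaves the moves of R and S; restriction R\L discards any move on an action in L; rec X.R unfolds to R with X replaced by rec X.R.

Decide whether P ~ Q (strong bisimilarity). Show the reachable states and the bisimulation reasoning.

P's transition system — 5 states:
  s0 = (b.0\{b} + (a.0 + (0 + 0)))\{b} + (b.a.(0 + 0) + (0 + 0 + (0 + 0) + 0\{a} | b.0)) | ··a··> s1, ··b··> s2, ··b··> s3
  s1 = 0\{b} | ∅
  s2 = 0\{a} | 0 | ∅
  s3 = a.(0 + 0) | ··a··> s4
  s4 = 0 + 0 | ∅
Q's transition system — 5 states:
  t0 = (b.0\{b} + (a.0 + (0 + 0)))\{b} + (0 + 0 + (0 + 0) + 0\{a} | b.0 + b.a.(0 + 0)) | ··a··> t1, ··b··> t2, ··b··> t3
  t1 = 0\{b} | ∅
  t2 = 0\{a} | 0 | ∅
  t3 = a.(0 + 0) | ··a··> t4
  t4 = 0 + 0 | ∅
Partition-refinement fixed point:
  B0 = {s0, t0}
  B1 = {s1, s2, s4, t1, t2, t4}
  B2 = {s3, t3}
s0 ∈ B0, t0 ∈ B0 → same block

P ~ Q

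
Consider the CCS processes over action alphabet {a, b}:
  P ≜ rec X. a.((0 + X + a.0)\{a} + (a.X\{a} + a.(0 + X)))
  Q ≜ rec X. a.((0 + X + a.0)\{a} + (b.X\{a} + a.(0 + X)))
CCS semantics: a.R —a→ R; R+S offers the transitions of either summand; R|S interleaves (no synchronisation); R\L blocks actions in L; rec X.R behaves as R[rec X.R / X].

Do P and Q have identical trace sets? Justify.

trace-distinct — witness ⟨ab⟩

Reachable graph of P (4 states):
  p0 = rec X. a.((0 + X + a.0)\{a} + (a.X\{a} + a.(0 + X))) → =a=> p1
  p1 = (0 + (rec X. a.((0 + X + a.0)\{a} + (a.X\{a} + a.(0 + X)))) + a.0)\{a} + (a.(rec X. a.((0 + X + a.0)\{a} + (a.X\{a} + a.(0 + X))))\{a} + a.(0 + (rec X. a.((0 + X + a.0)\{a} + (a.X\{a} + a.(0 + X)))))) → =a=> p2, =a=> p3
  p2 = (rec X. a.((0 + X + a.0)\{a} + (a.X\{a} + a.(0 + X))))\{a} → ∅
  p3 = 0 + (rec X. a.((0 + X + a.0)\{a} + (a.X\{a} + a.(0 + X)))) → =a=> p1
Reachable graph of Q (4 states):
  q0 = rec X. a.((0 + X + a.0)\{a} + (b.X\{a} + a.(0 + X))) → =a=> q1
  q1 = (0 + (rec X. a.((0 + X + a.0)\{a} + (b.X\{a} + a.(0 + X)))) + a.0)\{a} + (b.(rec X. a.((0 + X + a.0)\{a} + (b.X\{a} + a.(0 + X))))\{a} + a.(0 + (rec X. a.((0 + X + a.0)\{a} + (b.X\{a} + a.(0 + X)))))) → =a=> q2, =b=> q3
  q2 = 0 + (rec X. a.((0 + X + a.0)\{a} + (b.X\{a} + a.(0 + X)))) → =a=> q1
  q3 = (rec X. a.((0 + X + a.0)\{a} + (b.X\{a} + a.(0 + X))))\{a} → ∅
Run σ = ⟨ab⟩ on Q: start {q0}
  step 1 (a): {q1}
  step 2 (b): {q3}
  ✓ Q
Run σ = ⟨ab⟩ on P: start {p0}
  step 1 (a): {p1}
  step 2 (b): ∅  — P cannot continue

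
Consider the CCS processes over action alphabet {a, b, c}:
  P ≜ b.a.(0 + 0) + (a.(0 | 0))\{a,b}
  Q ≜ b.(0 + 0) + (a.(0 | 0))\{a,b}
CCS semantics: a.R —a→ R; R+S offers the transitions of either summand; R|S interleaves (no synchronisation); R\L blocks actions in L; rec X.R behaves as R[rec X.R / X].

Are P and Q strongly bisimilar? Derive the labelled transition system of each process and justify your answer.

P ≁ Q

P's transition system — 3 states:
  p0 = b.a.(0 + 0) + (a.(0 | 0))\{a,b} | =b=> p1
  p1 = a.(0 + 0) | =a=> p2
  p2 = 0 + 0 | ∅
Q's transition system — 2 states:
  q0 = b.(0 + 0) + (a.(0 | 0))\{a,b} | =b=> q1
  q1 = 0 + 0 | ∅
Bisimilarity quotient blocks:
  B0 = {p0}
  B1 = {p1}
  B2 = {p2, q1}
  B3 = {q0}
p0 ∈ B0, q0 ∈ B3 → different blocks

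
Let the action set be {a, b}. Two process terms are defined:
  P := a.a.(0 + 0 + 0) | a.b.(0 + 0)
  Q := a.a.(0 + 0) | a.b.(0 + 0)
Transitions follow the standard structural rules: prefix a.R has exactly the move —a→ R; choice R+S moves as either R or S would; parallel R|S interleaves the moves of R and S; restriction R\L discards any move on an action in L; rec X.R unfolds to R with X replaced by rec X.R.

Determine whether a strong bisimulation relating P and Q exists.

Reachable graph of P (9 states):
  p0 = a.a.(0 + 0 + 0) | a.b.(0 + 0) has moves —a→ p1, —a→ p2
  p1 = a.(0 + 0 + 0) | a.b.(0 + 0) has moves —a→ p3, —a→ p4
  p2 = a.a.(0 + 0 + 0) | b.(0 + 0) has moves —a→ p4, —b→ p5
  p3 = (0 + 0 + 0) | a.b.(0 + 0) has moves —a→ p6
  p4 = a.(0 + 0 + 0) | b.(0 + 0) has moves —a→ p6, —b→ p7
  p5 = a.a.(0 + 0 + 0) | (0 + 0) has moves —a→ p7
  p6 = (0 + 0 + 0) | b.(0 + 0) has moves —b→ p8
  p7 = a.(0 + 0 + 0) | (0 + 0) has moves —a→ p8
  p8 = (0 + 0 + 0) | (0 + 0) has moves ∅
Reachable graph of Q (9 states):
  q0 = a.a.(0 + 0) | a.b.(0 + 0) has moves —a→ q1, —a→ q2
  q1 = a.(0 + 0) | a.b.(0 + 0) has moves —a→ q3, —a→ q4
  q2 = a.a.(0 + 0) | b.(0 + 0) has moves —a→ q4, —b→ q5
  q3 = (0 + 0) | a.b.(0 + 0) has moves —a→ q6
  q4 = a.(0 + 0) | b.(0 + 0) has moves —a→ q6, —b→ q7
  q5 = a.a.(0 + 0) | (0 + 0) has moves —a→ q7
  q6 = (0 + 0) | b.(0 + 0) has moves —b→ q8
  q7 = a.(0 + 0) | (0 + 0) has moves —a→ q8
  q8 = (0 + 0) | (0 + 0) has moves ∅
Partition-refinement fixed point:
  B0 = {p0, q0}
  B1 = {p2, q2}
  B2 = {p4, q4}
  B3 = {p6, q6}
  B4 = {p8, q8}
  B5 = {p7, q7}
  B6 = {p5, q5}
  B7 = {p1, q1}
  B8 = {p3, q3}
p0 ∈ B0, q0 ∈ B0 → same block

P ~ Q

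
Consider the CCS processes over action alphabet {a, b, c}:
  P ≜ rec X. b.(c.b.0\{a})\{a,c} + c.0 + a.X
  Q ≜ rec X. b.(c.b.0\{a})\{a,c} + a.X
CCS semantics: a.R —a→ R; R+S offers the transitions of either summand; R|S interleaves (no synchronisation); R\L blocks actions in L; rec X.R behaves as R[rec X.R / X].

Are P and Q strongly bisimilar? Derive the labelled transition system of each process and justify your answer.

NO

Reachable graph of P (3 states):
  u0 = rec X. b.(c.b.0\{a})\{a,c} + c.0 + a.X | ··a··> u0, ··b··> u1, ··c··> u2
  u1 = (c.b.0\{a})\{a,c} | ∅
  u2 = 0 | ∅
Reachable graph of Q (2 states):
  v0 = rec X. b.(c.b.0\{a})\{a,c} + a.X | ··a··> v0, ··b··> v1
  v1 = (c.b.0\{a})\{a,c} | ∅
Partition-refinement fixed point:
  B0 = {u0}
  B1 = {u1, u2, v1}
  B2 = {v0}
u0 ∈ B0, v0 ∈ B2 → different blocks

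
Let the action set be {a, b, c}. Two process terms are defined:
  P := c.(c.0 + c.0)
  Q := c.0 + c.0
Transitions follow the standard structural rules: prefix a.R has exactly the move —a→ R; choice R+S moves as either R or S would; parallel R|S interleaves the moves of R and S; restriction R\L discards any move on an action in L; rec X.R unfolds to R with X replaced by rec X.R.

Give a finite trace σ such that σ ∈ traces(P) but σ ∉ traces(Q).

cc

Reachable graph of P (3 states):
  p0 = c.(c.0 + c.0) | --c--▸ p1
  p1 = c.0 + c.0 | --c--▸ p2
  p2 = 0 | deadlocked
Reachable graph of Q (2 states):
  q0 = c.0 + c.0 | --c--▸ q1
  q1 = 0 | deadlocked
Run σ = ⟨cc⟩ on P: start {p0}
  after c @ step 1: {p1}
  after c @ step 2: {p2}
  P completes σ.
Run σ = ⟨cc⟩ on Q: start {q0}
  after c @ step 1: {q1}
  after c @ step 2: no successor for Q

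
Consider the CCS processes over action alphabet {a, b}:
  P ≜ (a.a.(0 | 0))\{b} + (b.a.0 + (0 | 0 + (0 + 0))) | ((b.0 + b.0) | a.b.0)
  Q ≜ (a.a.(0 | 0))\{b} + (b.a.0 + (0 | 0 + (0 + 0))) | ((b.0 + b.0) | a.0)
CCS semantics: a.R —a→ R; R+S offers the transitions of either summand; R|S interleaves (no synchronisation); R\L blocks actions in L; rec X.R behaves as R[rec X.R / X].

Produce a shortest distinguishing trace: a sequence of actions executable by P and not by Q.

LTS(P): 20 reachable states
  p0 = (a.a.(0 | 0))\{b} + (b.a.0 + (0 | 0 + (0 + 0))) | ((b.0 + b.0) | a.b.0) has moves —a→ p1, —a→ p2, —b→ p3, —b→ p4
  p1 = (a.(0 | 0))\{b} has moves —a→ p5
  p2 = (b.a.0 + (0 | 0 + (0 + 0))) | ((b.0 + b.0) | b.0) has moves —b→ p6, —b→ p7, —b→ p8
  p3 = (b.a.0 + (0 | 0 + (0 + 0))) | (0 | a.b.0) has moves —a→ p7, —b→ p9
  p4 = a.0 | ((b.0 + b.0) | a.b.0) has moves —a→ p10, —a→ p8, —b→ p9
  p5 = (0 | 0)\{b} has moves (no moves)
  p6 = (b.a.0 + (0 | 0 + (0 + 0))) | ((b.0 + b.0) | 0) has moves —b→ p11, —b→ p12
  p7 = (b.a.0 + (0 | 0 + (0 + 0))) | (0 | b.0) has moves —b→ p11, —b→ p13
  p8 = a.0 | ((b.0 + b.0) | b.0) has moves —a→ p14, —b→ p12, —b→ p13
  p9 = a.0 | (0 | a.b.0) has moves —a→ p13, —a→ p15
  p10 = 0 | ((b.0 + b.0) | a.b.0) has moves —a→ p14, —b→ p15
  p11 = (b.a.0 + (0 | 0 + (0 + 0))) | (0 | 0) has moves —b→ p16
  p12 = a.0 | ((b.0 + b.0) | 0) has moves —a→ p17, —b→ p16
  p13 = a.0 | (0 | b.0) has moves —a→ p18, —b→ p16
  p14 = 0 | ((b.0 + b.0) | b.0) has moves —b→ p17, —b→ p18
  p15 = 0 | (0 | a.b.0) has moves —a→ p18
  p16 = a.0 | (0 | 0) has moves —a→ p19
  p17 = 0 | ((b.0 + b.0) | 0) has moves —b→ p19
  p18 = 0 | (0 | b.0) has moves —b→ p19
  p19 = 0 | (0 | 0) has moves (no moves)
LTS(Q): 14 reachable states
  q0 = (a.a.(0 | 0))\{b} + (b.a.0 + (0 | 0 + (0 + 0))) | ((b.0 + b.0) | a.0) has moves —a→ q1, —a→ q2, —b→ q3, —b→ q4
  q1 = (a.(0 | 0))\{b} has moves —a→ q5
  q2 = (b.a.0 + (0 | 0 + (0 + 0))) | ((b.0 + b.0) | 0) has moves —b→ q6, —b→ q7
  q3 = (b.a.0 + (0 | 0 + (0 + 0))) | (0 | a.0) has moves —a→ q6, —b→ q8
  q4 = a.0 | ((b.0 + b.0) | a.0) has moves —a→ q7, —a→ q9, —b→ q8
  q5 = (0 | 0)\{b} has moves (no moves)
  q6 = (b.a.0 + (0 | 0 + (0 + 0))) | (0 | 0) has moves —b→ q10
  q7 = a.0 | ((b.0 + b.0) | 0) has moves —a→ q11, —b→ q10
  q8 = a.0 | (0 | a.0) has moves —a→ q10, —a→ q12
  q9 = 0 | ((b.0 + b.0) | a.0) has moves —a→ q11, —b→ q12
  q10 = a.0 | (0 | 0) has moves —a→ q13
  q11 = 0 | ((b.0 + b.0) | 0) has moves —b→ q13
  q12 = 0 | (0 | a.0) has moves —a→ q13
  q13 = 0 | (0 | 0) has moves (no moves)
Run σ = ⟨abbb⟩ on P: start {p0}
  [1] a ⇒ {p1, p2}
  [2] b ⇒ {p6, p7, p8}
  [3] b ⇒ {p11, p12, p13}
  [4] b ⇒ {p16}
  P completes σ.
Run σ = ⟨abbb⟩ on Q: start {q0}
  [1] a ⇒ {q1, q2}
  [2] b ⇒ {q6, q7}
  [3] b ⇒ {q10}
  [4] b ⇒ no successor for Q

abbb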